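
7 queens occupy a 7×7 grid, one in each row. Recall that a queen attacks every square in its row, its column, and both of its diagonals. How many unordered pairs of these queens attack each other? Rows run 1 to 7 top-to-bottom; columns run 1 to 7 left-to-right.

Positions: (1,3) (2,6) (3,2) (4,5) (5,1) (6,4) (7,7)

0

All columns are distinct and no two queens satisfy |Δrow| = |Δcol|, so no pair attacks.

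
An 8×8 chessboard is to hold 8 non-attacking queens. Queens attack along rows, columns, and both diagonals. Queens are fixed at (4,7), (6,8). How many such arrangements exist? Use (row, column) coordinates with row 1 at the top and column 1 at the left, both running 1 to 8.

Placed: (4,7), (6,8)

4

Branch on row 1: col 1 → 0; col 2 → 1; col 5 → 2; col 6 → 1.
Sum: 0 + 1 + 2 + 1 = 4.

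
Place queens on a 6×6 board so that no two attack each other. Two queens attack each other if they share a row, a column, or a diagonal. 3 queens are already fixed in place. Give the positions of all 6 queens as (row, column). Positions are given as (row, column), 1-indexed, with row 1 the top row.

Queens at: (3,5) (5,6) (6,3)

(1,4) (2,1) (3,5) (4,2) (5,6) (6,3)

Row 1: attacked by (3,5)→{3,5}; (5,6)→{2,6}; (6,3)→{3}. Safe: 1, 4. Place at column 4.
Row 2: attacked by (1,4)→{3,4,5}; (3,5)→{4,5,6}; (5,6)→{3,6}; (6,3)→{3}. Safe: 1, 2. Place at column 1.
Row 4: attacked by (1,4)→{1,4}; (2,1)→{1,3}; (3,5)→{4,5,6}; (5,6)→{5,6}; (6,3)→{1,3,5}. Safe: 2. Place at column 2.
Columns [4, 1, 5, 2, 6, 3], r−c [-3, 1, -2, 2, -1, 3], r+c [5, 3, 8, 6, 11, 9] are all distinct, so no two queens attack.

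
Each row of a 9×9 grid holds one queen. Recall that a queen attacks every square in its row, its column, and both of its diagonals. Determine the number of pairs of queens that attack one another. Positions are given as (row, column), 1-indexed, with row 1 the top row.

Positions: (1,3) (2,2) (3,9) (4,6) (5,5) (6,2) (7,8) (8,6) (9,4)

6

Same column: (2,2)–(6,2) (column 2); (4,6)–(8,6) (column 6).
Same diagonal: (1,3)–(2,2) (|1−2| = |3−2| = 1); (1,3)–(4,6) (|1−4| = |3−6| = 3); (2,2)–(5,5) (|2−5| = |2−5| = 3); (4,6)–(5,5) (|4−5| = |6−5| = 1).
Total attacking pairs: 6.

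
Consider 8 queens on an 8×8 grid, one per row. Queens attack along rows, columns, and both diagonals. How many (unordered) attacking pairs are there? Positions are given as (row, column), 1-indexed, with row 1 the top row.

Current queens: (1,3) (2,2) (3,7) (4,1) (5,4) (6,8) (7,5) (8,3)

3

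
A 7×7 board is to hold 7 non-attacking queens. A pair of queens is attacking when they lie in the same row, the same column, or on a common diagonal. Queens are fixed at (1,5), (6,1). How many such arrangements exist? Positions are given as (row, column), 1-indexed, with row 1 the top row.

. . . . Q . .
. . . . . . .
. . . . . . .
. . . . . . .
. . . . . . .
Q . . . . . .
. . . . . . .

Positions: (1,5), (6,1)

2

Branch on row 2: col 2 → 0; col 3 → 0; col 7 → 2.
Sum: 0 + 0 + 2 = 2.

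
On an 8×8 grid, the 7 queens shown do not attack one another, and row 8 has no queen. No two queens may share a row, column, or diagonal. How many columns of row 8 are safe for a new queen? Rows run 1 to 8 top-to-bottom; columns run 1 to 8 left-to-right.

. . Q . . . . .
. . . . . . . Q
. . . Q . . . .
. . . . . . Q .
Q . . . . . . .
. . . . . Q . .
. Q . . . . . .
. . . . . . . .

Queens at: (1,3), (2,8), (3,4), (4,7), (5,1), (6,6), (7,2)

(1,3) attacks row 8 at column 3.
(2,8) attacks row 8 at column 8 and diagonals 2.
(3,4) attacks row 8 at column 4.
(4,7) attacks row 8 at column 7 and diagonals 3.
(5,1) attacks row 8 at column 1 and diagonals 4.
(6,6) attacks row 8 at column 6 and diagonals 4, 8.
(7,2) attacks row 8 at column 2 and diagonals 1, 3.
Attacked columns: {1, 2, 3, 4, 6, 7, 8}. Safe: {5}.

1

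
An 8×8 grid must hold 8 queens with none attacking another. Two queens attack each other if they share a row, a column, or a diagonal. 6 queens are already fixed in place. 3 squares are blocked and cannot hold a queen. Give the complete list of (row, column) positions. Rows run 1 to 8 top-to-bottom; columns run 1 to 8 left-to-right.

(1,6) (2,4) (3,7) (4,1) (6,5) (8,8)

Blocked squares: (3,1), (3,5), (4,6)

(1,6) (2,4) (3,7) (4,1) (5,3) (6,5) (7,2) (8,8)

Row 5: attacked by (1,6)→{2,6}; (2,4)→{1,4,7}; (3,7)→{5,7}; (4,1)→{1,2}; (6,5)→{4,5,6}; (8,8)→{5,8}. Safe: 3. Place at column 3.
Row 7: attacked by (1,6)→{6}; (2,4)→{4}; (3,7)→{3,7}; (4,1)→{1,4}; (5,3)→{1,3,5}; (6,5)→{4,5,6}; (8,8)→{7,8}. Safe: 2. Place at column 2.
Columns [6, 4, 7, 1, 3, 5, 2, 8], r−c [-5, -2, -4, 3, 2, 1, 5, 0], r+c [7, 6, 10, 5, 8, 11, 9, 16] are all distinct, so no two queens attack.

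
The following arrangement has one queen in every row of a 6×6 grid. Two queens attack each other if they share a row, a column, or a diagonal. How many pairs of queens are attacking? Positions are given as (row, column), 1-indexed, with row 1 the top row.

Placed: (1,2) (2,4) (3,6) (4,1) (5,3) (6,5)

All columns are distinct and no two queens satisfy |Δrow| = |Δcol|, so no pair attacks.

0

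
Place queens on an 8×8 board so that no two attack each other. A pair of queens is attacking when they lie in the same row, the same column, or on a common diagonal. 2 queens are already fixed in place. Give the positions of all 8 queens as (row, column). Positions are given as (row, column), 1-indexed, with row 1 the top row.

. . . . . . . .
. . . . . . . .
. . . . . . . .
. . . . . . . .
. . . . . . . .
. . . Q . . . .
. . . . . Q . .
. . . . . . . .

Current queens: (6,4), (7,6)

(1,1) (2,7) (3,5) (4,8) (5,2) (6,4) (7,6) (8,3)

Row 1: attacked by (6,4)→{4}; (7,6)→{6}. Safe: 1, 2, 3, 5, 7, 8. Place at column 1.
Row 2: attacked by (1,1)→{1,2}; (6,4)→{4,8}; (7,6)→{1,6}. Safe: 3, 5, 7. Place at column 7.
Row 3: attacked by (1,1)→{1,3}; (2,7)→{6,7,8}; (6,4)→{1,4,7}; (7,6)→{2,6}. Safe: 5. Place at column 5.
Row 4: attacked by (1,1)→{1,4}; (2,7)→{5,7}; (3,5)→{4,5,6}; (6,4)→{2,4,6}; (7,6)→{3,6}. Safe: 8. Place at column 8.
Row 5: attacked by (1,1)→{1,5}; (2,7)→{4,7}; (3,5)→{3,5,7}; (4,8)→{7,8}; (6,4)→{3,4,5}; (7,6)→{4,6,8}. Safe: 2. Place at column 2.
Row 8: attacked by (1,1)→{1,8}; (2,7)→{1,7}; (3,5)→{5}; (4,8)→{4,8}; (5,2)→{2,5}; (6,4)→{2,4,6}; (7,6)→{5,6,7}. Safe: 3. Place at column 3.
Columns [1, 7, 5, 8, 2, 4, 6, 3], r−c [0, -5, -2, -4, 3, 2, 1, 5], r+c [2, 9, 8, 12, 7, 10, 13, 11] are all distinct, so no two queens attack.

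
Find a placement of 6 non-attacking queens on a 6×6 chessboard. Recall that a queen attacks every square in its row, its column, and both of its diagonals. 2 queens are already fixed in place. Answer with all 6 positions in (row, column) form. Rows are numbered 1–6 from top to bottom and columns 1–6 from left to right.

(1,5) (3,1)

Row 2: attacked by (1,5)→{4,5,6}; (3,1)→{1,2}. Safe: 3. Place at column 3.
Row 4: attacked by (1,5)→{2,5}; (2,3)→{1,3,5}; (3,1)→{1,2}. Safe: 4, 6. Place at column 6.
Row 5: attacked by (1,5)→{1,5}; (2,3)→{3,6}; (3,1)→{1,3}; (4,6)→{5,6}. Safe: 2, 4. Place at column 4.
Row 6: attacked by (1,5)→{5}; (2,3)→{3}; (3,1)→{1,4}; (4,6)→{4,6}; (5,4)→{3,4,5}. Safe: 2. Place at column 2.
Columns [5, 3, 1, 6, 4, 2], r−c [-4, -1, 2, -2, 1, 4], r+c [6, 5, 4, 10, 9, 8] are all distinct, so no two queens attack.

(1,5) (2,3) (3,1) (4,6) (5,4) (6,2)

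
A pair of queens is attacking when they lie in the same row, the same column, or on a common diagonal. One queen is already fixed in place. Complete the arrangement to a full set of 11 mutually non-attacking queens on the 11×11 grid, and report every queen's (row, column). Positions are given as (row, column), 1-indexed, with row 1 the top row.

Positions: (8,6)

(1,2) (2,8) (3,10) (4,1) (5,4) (6,11) (7,9) (8,6) (9,3) (10,5) (11,7)

Row 1: attacked by (8,6)→{6}. Safe: 1, 2, 3, 4, 5, 7, 8, 9, 10, 11. Place at column 2.
Row 2: attacked by (1,2)→{1,2,3}; (8,6)→{6}. Safe: 4, 5, 7, 8, 9, 10, 11. Place at column 8.
Row 3: attacked by (1,2)→{2,4}; (2,8)→{7,8,9}; (8,6)→{1,6,11}. Safe: 3, 5, 10. Place at column 10.
Row 4: attacked by (1,2)→{2,5}; (2,8)→{6,8,10}; (3,10)→{9,10,11}; (8,6)→{2,6,10}. Safe: 1, 3, 4, 7. Place at column 1.
Row 5: attacked by (1,2)→{2,6}; (2,8)→{5,8,11}; (3,10)→{8,10}; (4,1)→{1,2}; (8,6)→{3,6,9}. Safe: 4, 7. Place at column 4.
Row 6: attacked by (1,2)→{2,7}; (2,8)→{4,8}; (3,10)→{7,10}; (4,1)→{1,3}; (5,4)→{3,4,5}; (8,6)→{4,6,8}. Safe: 9, 11. Place at column 11.
Row 7: attacked by (1,2)→{2,8}; (2,8)→{3,8}; (3,10)→{6,10}; (4,1)→{1,4}; (5,4)→{2,4,6}; (6,11)→{10,11}; (8,6)→{5,6,7}. Safe: 9. Place at column 9.
Row 9: attacked by (1,2)→{2,10}; (2,8)→{1,8}; (3,10)→{4,10}; (4,1)→{1,6}; (5,4)→{4,8}; (6,11)→{8,11}; (7,9)→{7,9,11}; (8,6)→{5,6,7}. Safe: 3. Place at column 3.
Row 10: attacked by (1,2)→{2,11}; (2,8)→{8}; (3,10)→{3,10}; (4,1)→{1,7}; (5,4)→{4,9}; (6,11)→{7,11}; (7,9)→{6,9}; (8,6)→{4,6,8}; (9,3)→{2,3,4}. Safe: 5. Place at column 5.
Row 11: attacked by (1,2)→{2}; (2,8)→{8}; (3,10)→{2,10}; (4,1)→{1,8}; (5,4)→{4,10}; (6,11)→{6,11}; (7,9)→{5,9}; (8,6)→{3,6,9}; (9,3)→{1,3,5}; (10,5)→{4,5,6}. Safe: 7. Place at column 7.
Columns [2, 8, 10, 1, 4, 11, 9, 6, 3, 5, 7], r−c [-1, -6, -7, 3, 1, -5, -2, 2, 6, 5, 4], r+c [3, 10, 13, 5, 9, 17, 16, 14, 12, 15, 18] are all distinct, so no two queens attack.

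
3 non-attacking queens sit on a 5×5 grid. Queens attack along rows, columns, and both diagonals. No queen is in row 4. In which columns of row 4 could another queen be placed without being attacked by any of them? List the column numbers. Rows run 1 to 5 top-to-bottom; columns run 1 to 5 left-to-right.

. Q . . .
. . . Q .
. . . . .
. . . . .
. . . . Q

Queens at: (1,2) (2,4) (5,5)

(1,2) attacks row 4 at column 2 and diagonals 5.
(2,4) attacks row 4 at column 4 and diagonals 2.
(5,5) attacks row 4 at column 5 and diagonals 4.
Attacked columns: {2, 4, 5}. Safe: {1, 3}.

columns 1, 3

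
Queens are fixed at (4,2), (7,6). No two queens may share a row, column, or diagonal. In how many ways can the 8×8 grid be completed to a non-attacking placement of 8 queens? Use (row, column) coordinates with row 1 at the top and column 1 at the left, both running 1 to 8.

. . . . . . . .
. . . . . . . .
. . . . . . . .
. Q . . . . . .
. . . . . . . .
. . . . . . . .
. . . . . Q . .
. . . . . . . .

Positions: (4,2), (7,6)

1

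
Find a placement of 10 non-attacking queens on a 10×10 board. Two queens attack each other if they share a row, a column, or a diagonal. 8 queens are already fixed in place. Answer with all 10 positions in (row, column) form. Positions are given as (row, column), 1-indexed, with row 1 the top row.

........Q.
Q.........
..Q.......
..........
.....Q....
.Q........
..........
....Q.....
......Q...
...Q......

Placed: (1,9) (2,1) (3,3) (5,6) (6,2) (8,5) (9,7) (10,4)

Row 4: attacked by (1,9)→{6,9}; (2,1)→{1,3}; (3,3)→{2,3,4}; (5,6)→{5,6,7}; (6,2)→{2,4}; (8,5)→{1,5,9}; (9,7)→{2,7}; (10,4)→{4,10}. Safe: 8. Place at column 8.
Row 7: attacked by (1,9)→{3,9}; (2,1)→{1,6}; (3,3)→{3,7}; (4,8)→{5,8}; (5,6)→{4,6,8}; (6,2)→{1,2,3}; (8,5)→{4,5,6}; (9,7)→{5,7,9}; (10,4)→{1,4,7}. Safe: 10. Place at column 10.
Columns [9, 1, 3, 8, 6, 2, 10, 5, 7, 4], r−c [-8, 1, 0, -4, -1, 4, -3, 3, 2, 6], r+c [10, 3, 6, 12, 11, 8, 17, 13, 16, 14] are all distinct, so no two queens attack.

(1,9) (2,1) (3,3) (4,8) (5,6) (6,2) (7,10) (8,5) (9,7) (10,4)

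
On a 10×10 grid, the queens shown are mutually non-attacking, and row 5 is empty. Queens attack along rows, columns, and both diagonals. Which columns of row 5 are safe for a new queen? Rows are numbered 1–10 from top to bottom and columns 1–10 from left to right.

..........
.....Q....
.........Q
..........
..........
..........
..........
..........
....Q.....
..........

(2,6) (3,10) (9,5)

(2,6) attacks row 5 at column 6 and diagonals 3, 9.
(3,10) attacks row 5 at column 10 and diagonals 8.
(9,5) attacks row 5 at column 5 and diagonals 1, 9.
Attacked columns: {1, 3, 5, 6, 8, 9, 10}. Safe: {2, 4, 7}.

columns 2, 4, 7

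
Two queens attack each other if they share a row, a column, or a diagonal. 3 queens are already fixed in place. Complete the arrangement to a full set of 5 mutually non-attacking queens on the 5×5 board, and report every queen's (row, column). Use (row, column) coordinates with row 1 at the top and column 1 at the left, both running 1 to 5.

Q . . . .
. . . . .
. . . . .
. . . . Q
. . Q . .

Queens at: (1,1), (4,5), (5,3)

Row 2: attacked by (1,1)→{1,2}; (4,5)→{3,5}; (5,3)→{3}. Safe: 4. Place at column 4.
Row 3: attacked by (1,1)→{1,3}; (2,4)→{3,4,5}; (4,5)→{4,5}; (5,3)→{1,3,5}. Safe: 2. Place at column 2.
Columns [1, 4, 2, 5, 3], r−c [0, -2, 1, -1, 2], r+c [2, 6, 5, 9, 8] are all distinct, so no two queens attack.

(1,1) (2,4) (3,2) (4,5) (5,3)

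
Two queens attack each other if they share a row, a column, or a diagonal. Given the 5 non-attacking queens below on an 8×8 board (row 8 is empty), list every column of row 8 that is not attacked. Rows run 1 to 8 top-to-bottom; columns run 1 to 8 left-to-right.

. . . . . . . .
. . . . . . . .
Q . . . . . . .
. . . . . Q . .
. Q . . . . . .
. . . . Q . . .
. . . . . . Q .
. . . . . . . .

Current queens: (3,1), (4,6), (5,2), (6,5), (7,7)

(3,1) attacks row 8 at column 1 and diagonals 6.
(4,6) attacks row 8 at column 6 and diagonals 2.
(5,2) attacks row 8 at column 2 and diagonals 5.
(6,5) attacks row 8 at column 5 and diagonals 3, 7.
(7,7) attacks row 8 at column 7 and diagonals 6, 8.
Attacked columns: {1, 2, 3, 5, 6, 7, 8}. Safe: {4}.

columns 4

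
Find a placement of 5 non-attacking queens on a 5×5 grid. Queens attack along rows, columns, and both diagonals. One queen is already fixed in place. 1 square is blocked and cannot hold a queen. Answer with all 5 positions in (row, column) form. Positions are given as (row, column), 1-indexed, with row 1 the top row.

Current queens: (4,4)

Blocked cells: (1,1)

(1,3) (2,5) (3,2) (4,4) (5,1)

Row 1: attacked by (4,4)→{1,4}. Blocked: 1. Safe: 2, 3, 5. Place at column 3.
Row 2: attacked by (1,3)→{2,3,4}; (4,4)→{2,4}. Safe: 1, 5. Place at column 5.
Row 3: attacked by (1,3)→{1,3,5}; (2,5)→{4,5}; (4,4)→{3,4,5}. Safe: 2. Place at column 2.
Row 5: attacked by (1,3)→{3}; (2,5)→{2,5}; (3,2)→{2,4}; (4,4)→{3,4,5}. Safe: 1. Place at column 1.
Columns [3, 5, 2, 4, 1], r−c [-2, -3, 1, 0, 4], r+c [4, 7, 5, 8, 6] are all distinct, so no two queens attack.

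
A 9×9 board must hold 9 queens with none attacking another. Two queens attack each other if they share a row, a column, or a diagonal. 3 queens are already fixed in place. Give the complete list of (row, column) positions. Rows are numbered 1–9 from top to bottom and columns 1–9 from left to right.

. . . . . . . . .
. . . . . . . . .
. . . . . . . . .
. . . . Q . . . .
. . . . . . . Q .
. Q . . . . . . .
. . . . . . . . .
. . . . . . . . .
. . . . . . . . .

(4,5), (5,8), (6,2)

(1,9) (2,4) (3,1) (4,5) (5,8) (6,2) (7,7) (8,3) (9,6)

Row 1: attacked by (4,5)→{2,5,8}; (5,8)→{4,8}; (6,2)→{2,7}. Safe: 1, 3, 6, 9. Place at column 9.
Row 2: attacked by (1,9)→{8,9}; (4,5)→{3,5,7}; (5,8)→{5,8}; (6,2)→{2,6}. Safe: 1, 4. Place at column 4.
Row 3: attacked by (1,9)→{7,9}; (2,4)→{3,4,5}; (4,5)→{4,5,6}; (5,8)→{6,8}; (6,2)→{2,5}. Safe: 1. Place at column 1.
Row 7: attacked by (1,9)→{3,9}; (2,4)→{4,9}; (3,1)→{1,5}; (4,5)→{2,5,8}; (5,8)→{6,8}; (6,2)→{1,2,3}. Safe: 7. Place at column 7.
Row 8: attacked by (1,9)→{2,9}; (2,4)→{4}; (3,1)→{1,6}; (4,5)→{1,5,9}; (5,8)→{5,8}; (6,2)→{2,4}; (7,7)→{6,7,8}. Safe: 3. Place at column 3.
Row 9: attacked by (1,9)→{1,9}; (2,4)→{4}; (3,1)→{1,7}; (4,5)→{5}; (5,8)→{4,8}; (6,2)→{2,5}; (7,7)→{5,7,9}; (8,3)→{2,3,4}. Safe: 6. Place at column 6.
Columns [9, 4, 1, 5, 8, 2, 7, 3, 6], r−c [-8, -2, 2, -1, -3, 4, 0, 5, 3], r+c [10, 6, 4, 9, 13, 8, 14, 11, 15] are all distinct, so no two queens attack.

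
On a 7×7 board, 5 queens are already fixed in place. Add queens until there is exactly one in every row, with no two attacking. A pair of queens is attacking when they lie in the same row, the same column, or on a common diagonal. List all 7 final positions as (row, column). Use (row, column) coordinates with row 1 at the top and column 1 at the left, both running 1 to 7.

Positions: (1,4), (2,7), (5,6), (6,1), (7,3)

(1,4) (2,7) (3,5) (4,2) (5,6) (6,1) (7,3)

Row 3: attacked by (1,4)→{2,4,6}; (2,7)→{6,7}; (5,6)→{4,6}; (6,1)→{1,4}; (7,3)→{3,7}. Safe: 5. Place at column 5.
Row 4: attacked by (1,4)→{1,4,7}; (2,7)→{5,7}; (3,5)→{4,5,6}; (5,6)→{5,6,7}; (6,1)→{1,3}; (7,3)→{3,6}. Safe: 2. Place at column 2.
Columns [4, 7, 5, 2, 6, 1, 3], r−c [-3, -5, -2, 2, -1, 5, 4], r+c [5, 9, 8, 6, 11, 7, 10] are all distinct, so no two queens attack.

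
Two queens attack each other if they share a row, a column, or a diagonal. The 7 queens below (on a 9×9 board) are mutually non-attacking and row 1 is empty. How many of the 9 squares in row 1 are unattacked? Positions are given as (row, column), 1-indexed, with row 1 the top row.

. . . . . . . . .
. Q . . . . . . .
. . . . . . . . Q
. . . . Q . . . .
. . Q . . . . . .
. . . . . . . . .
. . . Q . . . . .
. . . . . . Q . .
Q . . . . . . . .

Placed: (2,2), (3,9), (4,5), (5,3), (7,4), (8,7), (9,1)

1

(2,2) attacks row 1 at column 2 and diagonals 1, 3.
(3,9) attacks row 1 at column 9 and diagonals 7.
(4,5) attacks row 1 at column 5 and diagonals 2, 8.
(5,3) attacks row 1 at column 3 and diagonals 7.
(7,4) attacks row 1 at column 4.
(8,7) attacks row 1 at column 7.
(9,1) attacks row 1 at column 1 and diagonals 9.
Attacked columns: {1, 2, 3, 4, 5, 7, 8, 9}. Safe: {6}.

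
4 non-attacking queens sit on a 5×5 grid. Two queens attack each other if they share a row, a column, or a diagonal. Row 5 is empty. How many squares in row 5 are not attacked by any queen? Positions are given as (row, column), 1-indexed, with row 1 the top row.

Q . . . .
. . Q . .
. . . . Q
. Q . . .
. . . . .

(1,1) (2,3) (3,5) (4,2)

(1,1) attacks row 5 at column 1 and diagonals 5.
(2,3) attacks row 5 at column 3.
(3,5) attacks row 5 at column 5 and diagonals 3.
(4,2) attacks row 5 at column 2 and diagonals 1, 3.
Attacked columns: {1, 2, 3, 5}. Safe: {4}.

1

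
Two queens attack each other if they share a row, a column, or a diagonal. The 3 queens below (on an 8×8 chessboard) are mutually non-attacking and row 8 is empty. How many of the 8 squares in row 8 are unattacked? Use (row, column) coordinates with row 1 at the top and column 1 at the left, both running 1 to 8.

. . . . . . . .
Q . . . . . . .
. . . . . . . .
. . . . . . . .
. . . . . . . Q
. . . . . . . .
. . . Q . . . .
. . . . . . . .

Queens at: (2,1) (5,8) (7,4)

(2,1) attacks row 8 at column 1 and diagonals 7.
(5,8) attacks row 8 at column 8 and diagonals 5.
(7,4) attacks row 8 at column 4 and diagonals 3, 5.
Attacked columns: {1, 3, 4, 5, 7, 8}. Safe: {2, 6}.

2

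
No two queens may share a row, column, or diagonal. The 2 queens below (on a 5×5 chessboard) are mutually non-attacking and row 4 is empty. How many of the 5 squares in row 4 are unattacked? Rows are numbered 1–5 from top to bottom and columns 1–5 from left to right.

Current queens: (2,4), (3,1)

2

(2,4) attacks row 4 at column 4 and diagonals 2.
(3,1) attacks row 4 at column 1 and diagonals 2.
Attacked columns: {1, 2, 4}. Safe: {3, 5}.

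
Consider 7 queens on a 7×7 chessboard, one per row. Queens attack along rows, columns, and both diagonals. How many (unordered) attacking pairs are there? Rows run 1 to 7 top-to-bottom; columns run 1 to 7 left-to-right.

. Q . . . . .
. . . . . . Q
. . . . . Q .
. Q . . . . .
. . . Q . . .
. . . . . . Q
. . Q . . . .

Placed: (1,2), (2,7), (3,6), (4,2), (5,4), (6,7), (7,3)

6

Same column: (1,2)–(4,2) (column 2); (2,7)–(6,7) (column 7).
Same diagonal: (1,2)–(6,7) (|1−6| = |2−7| = 5); (2,7)–(3,6) (|2−3| = |7−6| = 1); (2,7)–(5,4) (|2−5| = |7−4| = 3); (3,6)–(5,4) (|3−5| = |6−4| = 2).
Total attacking pairs: 6.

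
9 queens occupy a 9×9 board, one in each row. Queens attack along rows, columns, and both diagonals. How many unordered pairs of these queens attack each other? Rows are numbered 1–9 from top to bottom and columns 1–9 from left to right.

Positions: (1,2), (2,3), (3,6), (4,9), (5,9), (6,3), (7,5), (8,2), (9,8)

Same column: (1,2)–(8,2) (column 2); (2,3)–(6,3) (column 3); (4,9)–(5,9) (column 9).
Same diagonal: (1,2)–(2,3) (|1−2| = |2−3| = 1); (3,6)–(6,3) (|3−6| = |6−3| = 3).
Total attacking pairs: 5.

5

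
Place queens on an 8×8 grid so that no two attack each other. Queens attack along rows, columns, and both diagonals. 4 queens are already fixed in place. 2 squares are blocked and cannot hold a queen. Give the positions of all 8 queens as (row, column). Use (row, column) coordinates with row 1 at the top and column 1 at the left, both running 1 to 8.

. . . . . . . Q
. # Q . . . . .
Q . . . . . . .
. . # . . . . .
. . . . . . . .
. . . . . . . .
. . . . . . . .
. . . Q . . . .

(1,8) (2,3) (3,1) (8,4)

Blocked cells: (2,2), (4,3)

Row 4: attacked by (1,8)→{5,8}; (2,3)→{1,3,5}; (3,1)→{1,2}; (8,4)→{4,8}. Blocked: 3. Safe: 6, 7. Place at column 6.
Row 5: attacked by (1,8)→{4,8}; (2,3)→{3,6}; (3,1)→{1,3}; (4,6)→{5,6,7}; (8,4)→{1,4,7}. Safe: 2. Place at column 2.
Row 6: attacked by (1,8)→{3,8}; (2,3)→{3,7}; (3,1)→{1,4}; (4,6)→{4,6,8}; (5,2)→{1,2,3}; (8,4)→{2,4,6}. Safe: 5. Place at column 5.
Row 7: attacked by (1,8)→{2,8}; (2,3)→{3,8}; (3,1)→{1,5}; (4,6)→{3,6}; (5,2)→{2,4}; (6,5)→{4,5,6}; (8,4)→{3,4,5}. Safe: 7. Place at column 7.
Columns [8, 3, 1, 6, 2, 5, 7, 4], r−c [-7, -1, 2, -2, 3, 1, 0, 4], r+c [9, 5, 4, 10, 7, 11, 14, 12] are all distinct, so no two queens attack.

(1,8) (2,3) (3,1) (4,6) (5,2) (6,5) (7,7) (8,4)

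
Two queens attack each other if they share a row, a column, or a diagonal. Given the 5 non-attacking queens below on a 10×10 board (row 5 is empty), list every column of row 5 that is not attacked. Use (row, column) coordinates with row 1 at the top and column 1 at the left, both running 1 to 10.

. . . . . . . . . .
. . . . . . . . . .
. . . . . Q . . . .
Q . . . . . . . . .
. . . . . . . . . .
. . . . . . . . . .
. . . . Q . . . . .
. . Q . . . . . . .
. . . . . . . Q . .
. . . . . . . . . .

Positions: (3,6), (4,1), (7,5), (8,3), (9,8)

(3,6) attacks row 5 at column 6 and diagonals 4, 8.
(4,1) attacks row 5 at column 1 and diagonals 2.
(7,5) attacks row 5 at column 5 and diagonals 3, 7.
(8,3) attacks row 5 at column 3 and diagonals 6.
(9,8) attacks row 5 at column 8 and diagonals 4.
Attacked columns: {1, 2, 3, 4, 5, 6, 7, 8}. Safe: {9, 10}.

columns 9, 10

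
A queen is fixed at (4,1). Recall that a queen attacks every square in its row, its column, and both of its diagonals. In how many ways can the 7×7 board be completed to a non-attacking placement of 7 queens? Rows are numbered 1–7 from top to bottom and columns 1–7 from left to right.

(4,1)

Branch on row 1: col 2 → 2; col 3 → 1; col 5 → 0; col 6 → 2; col 7 → 1.
Sum: 2 + 1 + 0 + 2 + 1 = 6.

6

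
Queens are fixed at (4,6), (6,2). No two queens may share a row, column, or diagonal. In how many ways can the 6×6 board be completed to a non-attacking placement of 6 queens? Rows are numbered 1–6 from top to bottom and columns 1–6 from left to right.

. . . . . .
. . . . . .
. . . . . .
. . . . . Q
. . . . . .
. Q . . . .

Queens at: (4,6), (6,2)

Branch on row 1: col 1 → 0; col 4 → 0; col 5 → 1.
Sum: 0 + 0 + 1 = 1.

1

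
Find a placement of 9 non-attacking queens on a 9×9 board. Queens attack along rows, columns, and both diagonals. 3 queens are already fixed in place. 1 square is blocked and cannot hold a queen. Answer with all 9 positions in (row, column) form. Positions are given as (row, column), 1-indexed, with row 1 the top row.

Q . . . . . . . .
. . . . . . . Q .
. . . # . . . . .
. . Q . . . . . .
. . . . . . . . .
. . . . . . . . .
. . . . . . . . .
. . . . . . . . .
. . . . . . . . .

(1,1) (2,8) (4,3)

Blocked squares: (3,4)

(1,1) (2,8) (3,5) (4,3) (5,6) (6,9) (7,2) (8,4) (9,7)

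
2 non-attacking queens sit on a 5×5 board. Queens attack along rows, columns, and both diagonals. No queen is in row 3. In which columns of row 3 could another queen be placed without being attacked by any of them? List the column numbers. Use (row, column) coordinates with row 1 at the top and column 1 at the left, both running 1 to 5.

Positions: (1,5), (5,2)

columns 1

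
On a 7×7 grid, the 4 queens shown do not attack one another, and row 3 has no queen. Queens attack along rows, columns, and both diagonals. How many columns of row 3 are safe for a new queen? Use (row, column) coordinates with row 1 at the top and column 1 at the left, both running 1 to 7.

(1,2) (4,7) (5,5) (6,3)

1

(1,2) attacks row 3 at column 2 and diagonals 4.
(4,7) attacks row 3 at column 7 and diagonals 6.
(5,5) attacks row 3 at column 5 and diagonals 3, 7.
(6,3) attacks row 3 at column 3 and diagonals 6.
Attacked columns: {2, 3, 4, 5, 6, 7}. Safe: {1}.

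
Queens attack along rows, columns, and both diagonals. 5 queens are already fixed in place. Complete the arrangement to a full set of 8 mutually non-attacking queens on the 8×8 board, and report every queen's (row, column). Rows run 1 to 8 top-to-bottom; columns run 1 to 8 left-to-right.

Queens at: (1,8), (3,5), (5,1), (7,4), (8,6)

(1,8) (2,2) (3,5) (4,3) (5,1) (6,7) (7,4) (8,6)

Row 2: attacked by (1,8)→{7,8}; (3,5)→{4,5,6}; (5,1)→{1,4}; (7,4)→{4}; (8,6)→{6}. Safe: 2, 3. Place at column 2.
Row 4: attacked by (1,8)→{5,8}; (2,2)→{2,4}; (3,5)→{4,5,6}; (5,1)→{1,2}; (7,4)→{1,4,7}; (8,6)→{2,6}. Safe: 3. Place at column 3.
Row 6: attacked by (1,8)→{3,8}; (2,2)→{2,6}; (3,5)→{2,5,8}; (4,3)→{1,3,5}; (5,1)→{1,2}; (7,4)→{3,4,5}; (8,6)→{4,6,8}. Safe: 7. Place at column 7.
Columns [8, 2, 5, 3, 1, 7, 4, 6], r−c [-7, 0, -2, 1, 4, -1, 3, 2], r+c [9, 4, 8, 7, 6, 13, 11, 14] are all distinct, so no two queens attack.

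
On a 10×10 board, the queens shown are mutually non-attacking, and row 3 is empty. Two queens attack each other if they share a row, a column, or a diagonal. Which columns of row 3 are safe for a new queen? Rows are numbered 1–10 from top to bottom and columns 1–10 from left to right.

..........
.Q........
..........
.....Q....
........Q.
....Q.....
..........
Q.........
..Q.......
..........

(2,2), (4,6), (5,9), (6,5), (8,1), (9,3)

columns 4, 10

(2,2) attacks row 3 at column 2 and diagonals 1, 3.
(4,6) attacks row 3 at column 6 and diagonals 5, 7.
(5,9) attacks row 3 at column 9 and diagonals 7.
(6,5) attacks row 3 at column 5 and diagonals 2, 8.
(8,1) attacks row 3 at column 1 and diagonals 6.
(9,3) attacks row 3 at column 3 and diagonals 9.
Attacked columns: {1, 2, 3, 5, 6, 7, 8, 9}. Safe: {4, 10}.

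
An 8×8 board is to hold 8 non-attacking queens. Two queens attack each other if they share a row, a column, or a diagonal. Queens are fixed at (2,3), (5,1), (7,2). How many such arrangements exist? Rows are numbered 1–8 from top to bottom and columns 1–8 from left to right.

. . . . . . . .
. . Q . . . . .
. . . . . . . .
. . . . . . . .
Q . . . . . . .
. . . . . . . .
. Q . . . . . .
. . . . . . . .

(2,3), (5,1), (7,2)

3

Branch on row 1: col 6 → 3; col 7 → 0.
Sum: 3 + 0 = 3.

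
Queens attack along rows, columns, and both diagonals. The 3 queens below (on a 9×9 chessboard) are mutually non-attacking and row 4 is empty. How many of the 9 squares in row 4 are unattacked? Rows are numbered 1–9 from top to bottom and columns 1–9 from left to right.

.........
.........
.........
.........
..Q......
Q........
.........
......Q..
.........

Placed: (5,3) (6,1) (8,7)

(5,3) attacks row 4 at column 3 and diagonals 2, 4.
(6,1) attacks row 4 at column 1 and diagonals 3.
(8,7) attacks row 4 at column 7 and diagonals 3.
Attacked columns: {1, 2, 3, 4, 7}. Safe: {5, 6, 8, 9}.

4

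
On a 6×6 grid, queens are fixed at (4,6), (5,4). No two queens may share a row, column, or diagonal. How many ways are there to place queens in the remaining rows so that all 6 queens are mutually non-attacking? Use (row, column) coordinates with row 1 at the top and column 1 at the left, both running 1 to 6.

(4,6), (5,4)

Branch on row 1: col 1 → 0; col 2 → 0; col 5 → 1.
Sum: 0 + 0 + 1 = 1.

1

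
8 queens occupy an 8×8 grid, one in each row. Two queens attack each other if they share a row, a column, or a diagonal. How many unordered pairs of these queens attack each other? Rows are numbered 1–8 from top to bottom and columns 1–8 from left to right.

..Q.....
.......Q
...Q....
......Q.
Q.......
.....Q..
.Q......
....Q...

0

All columns are distinct and no two queens satisfy |Δrow| = |Δcol|, so no pair attacks.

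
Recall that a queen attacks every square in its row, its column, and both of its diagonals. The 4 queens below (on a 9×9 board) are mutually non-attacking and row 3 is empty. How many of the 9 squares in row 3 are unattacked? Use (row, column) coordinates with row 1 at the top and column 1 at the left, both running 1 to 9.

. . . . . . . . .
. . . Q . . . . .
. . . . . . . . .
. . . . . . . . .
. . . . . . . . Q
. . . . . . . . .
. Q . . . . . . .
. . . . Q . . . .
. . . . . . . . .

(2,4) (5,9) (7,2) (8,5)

2

(2,4) attacks row 3 at column 4 and diagonals 3, 5.
(5,9) attacks row 3 at column 9 and diagonals 7.
(7,2) attacks row 3 at column 2 and diagonals 6.
(8,5) attacks row 3 at column 5.
Attacked columns: {2, 3, 4, 5, 6, 7, 9}. Safe: {1, 8}.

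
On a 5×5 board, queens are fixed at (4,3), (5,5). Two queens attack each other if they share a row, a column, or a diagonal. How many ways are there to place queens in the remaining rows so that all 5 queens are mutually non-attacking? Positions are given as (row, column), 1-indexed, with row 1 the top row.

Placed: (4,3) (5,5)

1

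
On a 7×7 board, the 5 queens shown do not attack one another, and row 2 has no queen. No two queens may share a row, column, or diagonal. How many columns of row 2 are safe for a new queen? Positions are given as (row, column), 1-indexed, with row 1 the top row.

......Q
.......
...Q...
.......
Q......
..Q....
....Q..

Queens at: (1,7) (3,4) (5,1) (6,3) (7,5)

(1,7) attacks row 2 at column 7 and diagonals 6.
(3,4) attacks row 2 at column 4 and diagonals 3, 5.
(5,1) attacks row 2 at column 1 and diagonals 4.
(6,3) attacks row 2 at column 3 and diagonals 7.
(7,5) attacks row 2 at column 5.
Attacked columns: {1, 3, 4, 5, 6, 7}. Safe: {2}.

1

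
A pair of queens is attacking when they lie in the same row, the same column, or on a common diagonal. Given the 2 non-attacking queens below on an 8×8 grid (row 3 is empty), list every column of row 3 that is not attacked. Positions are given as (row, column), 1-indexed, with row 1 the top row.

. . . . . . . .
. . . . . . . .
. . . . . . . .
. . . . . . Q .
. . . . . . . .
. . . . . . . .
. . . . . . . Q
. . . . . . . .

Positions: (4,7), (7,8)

columns 1, 2, 3, 5

(4,7) attacks row 3 at column 7 and diagonals 6, 8.
(7,8) attacks row 3 at column 8 and diagonals 4.
Attacked columns: {4, 6, 7, 8}. Safe: {1, 2, 3, 5}.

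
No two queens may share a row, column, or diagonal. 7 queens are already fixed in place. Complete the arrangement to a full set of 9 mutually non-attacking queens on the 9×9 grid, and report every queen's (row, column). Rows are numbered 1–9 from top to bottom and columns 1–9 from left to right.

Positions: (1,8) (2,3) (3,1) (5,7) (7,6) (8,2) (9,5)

(1,8) (2,3) (3,1) (4,4) (5,7) (6,9) (7,6) (8,2) (9,5)

Row 4: attacked by (1,8)→{5,8}; (2,3)→{1,3,5}; (3,1)→{1,2}; (5,7)→{6,7,8}; (7,6)→{3,6,9}; (8,2)→{2,6}; (9,5)→{5}. Safe: 4. Place at column 4.
Row 6: attacked by (1,8)→{3,8}; (2,3)→{3,7}; (3,1)→{1,4}; (4,4)→{2,4,6}; (5,7)→{6,7,8}; (7,6)→{5,6,7}; (8,2)→{2,4}; (9,5)→{2,5,8}. Safe: 9. Place at column 9.
Columns [8, 3, 1, 4, 7, 9, 6, 2, 5], r−c [-7, -1, 2, 0, -2, -3, 1, 6, 4], r+c [9, 5, 4, 8, 12, 15, 13, 10, 14] are all distinct, so no two queens attack.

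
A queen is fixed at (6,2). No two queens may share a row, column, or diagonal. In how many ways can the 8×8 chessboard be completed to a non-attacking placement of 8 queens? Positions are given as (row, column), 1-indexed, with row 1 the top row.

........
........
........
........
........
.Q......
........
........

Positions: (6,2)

14

Branch on row 1: col 1 → 1; col 3 → 2; col 4 → 3; col 5 → 3; col 6 → 4; col 8 → 1.
Sum: 1 + 2 + 3 + 3 + 4 + 1 = 14.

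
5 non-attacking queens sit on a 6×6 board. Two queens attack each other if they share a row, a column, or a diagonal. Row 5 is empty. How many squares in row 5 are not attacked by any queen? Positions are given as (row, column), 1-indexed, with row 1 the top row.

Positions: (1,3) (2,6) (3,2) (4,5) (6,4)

(1,3) attacks row 5 at column 3.
(2,6) attacks row 5 at column 6 and diagonals 3.
(3,2) attacks row 5 at column 2 and diagonals 4.
(4,5) attacks row 5 at column 5 and diagonals 4, 6.
(6,4) attacks row 5 at column 4 and diagonals 3, 5.
Attacked columns: {2, 3, 4, 5, 6}. Safe: {1}.

1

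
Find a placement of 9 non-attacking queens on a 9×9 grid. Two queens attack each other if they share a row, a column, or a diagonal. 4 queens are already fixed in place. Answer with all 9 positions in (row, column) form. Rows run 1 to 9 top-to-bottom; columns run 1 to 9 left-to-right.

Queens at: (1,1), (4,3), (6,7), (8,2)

(1,1) (2,4) (3,8) (4,3) (5,9) (6,7) (7,5) (8,2) (9,6)

Row 2: attacked by (1,1)→{1,2}; (4,3)→{1,3,5}; (6,7)→{3,7}; (8,2)→{2,8}. Safe: 4, 6, 9. Place at column 4.
Row 3: attacked by (1,1)→{1,3}; (2,4)→{3,4,5}; (4,3)→{2,3,4}; (6,7)→{4,7}; (8,2)→{2,7}. Safe: 6, 8, 9. Place at column 8.
Row 5: attacked by (1,1)→{1,5}; (2,4)→{1,4,7}; (3,8)→{6,8}; (4,3)→{2,3,4}; (6,7)→{6,7,8}; (8,2)→{2,5}. Safe: 9. Place at column 9.
Row 7: attacked by (1,1)→{1,7}; (2,4)→{4,9}; (3,8)→{4,8}; (4,3)→{3,6}; (5,9)→{7,9}; (6,7)→{6,7,8}; (8,2)→{1,2,3}. Safe: 5. Place at column 5.
Row 9: attacked by (1,1)→{1,9}; (2,4)→{4}; (3,8)→{2,8}; (4,3)→{3,8}; (5,9)→{5,9}; (6,7)→{4,7}; (7,5)→{3,5,7}; (8,2)→{1,2,3}. Safe: 6. Place at column 6.
Columns [1, 4, 8, 3, 9, 7, 5, 2, 6], r−c [0, -2, -5, 1, -4, -1, 2, 6, 3], r+c [2, 6, 11, 7, 14, 13, 12, 10, 15] are all distinct, so no two queens attack.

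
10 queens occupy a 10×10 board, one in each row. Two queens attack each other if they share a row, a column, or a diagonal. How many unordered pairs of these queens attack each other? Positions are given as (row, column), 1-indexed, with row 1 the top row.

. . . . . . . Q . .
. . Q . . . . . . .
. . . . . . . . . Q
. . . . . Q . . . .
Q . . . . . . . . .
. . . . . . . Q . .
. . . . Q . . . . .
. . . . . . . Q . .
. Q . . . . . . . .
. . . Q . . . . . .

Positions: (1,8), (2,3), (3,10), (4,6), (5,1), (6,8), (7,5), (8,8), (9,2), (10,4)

Same column: (1,8)–(6,8) (column 8); (1,8)–(8,8) (column 8); (6,8)–(8,8) (column 8).
Same diagonal: (1,8)–(3,10) (|1−3| = |8−10| = 2); (4,6)–(6,8) (|4−6| = |6−8| = 2); (6,8)–(10,4) (|6−10| = |8−4| = 4).
Total attacking pairs: 6.

6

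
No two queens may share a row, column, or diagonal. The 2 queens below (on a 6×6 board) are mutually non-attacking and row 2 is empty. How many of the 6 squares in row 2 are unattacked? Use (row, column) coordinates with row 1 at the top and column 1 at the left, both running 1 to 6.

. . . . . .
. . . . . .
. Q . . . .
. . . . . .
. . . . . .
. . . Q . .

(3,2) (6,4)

2

(3,2) attacks row 2 at column 2 and diagonals 1, 3.
(6,4) attacks row 2 at column 4.
Attacked columns: {1, 2, 3, 4}. Safe: {5, 6}.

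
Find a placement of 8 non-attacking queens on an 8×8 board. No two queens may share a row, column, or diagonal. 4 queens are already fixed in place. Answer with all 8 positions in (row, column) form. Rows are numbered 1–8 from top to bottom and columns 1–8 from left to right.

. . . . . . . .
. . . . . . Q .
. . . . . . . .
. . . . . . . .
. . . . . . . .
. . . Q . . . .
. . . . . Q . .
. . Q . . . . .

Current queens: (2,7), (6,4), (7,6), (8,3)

(1,2) (2,7) (3,5) (4,8) (5,1) (6,4) (7,6) (8,3)

Row 1: attacked by (2,7)→{6,7,8}; (6,4)→{4}; (7,6)→{6}; (8,3)→{3}. Safe: 1, 2, 5. Place at column 2.
Row 3: attacked by (1,2)→{2,4}; (2,7)→{6,7,8}; (6,4)→{1,4,7}; (7,6)→{2,6}; (8,3)→{3,8}. Safe: 5. Place at column 5.
Row 4: attacked by (1,2)→{2,5}; (2,7)→{5,7}; (3,5)→{4,5,6}; (6,4)→{2,4,6}; (7,6)→{3,6}; (8,3)→{3,7}. Safe: 1, 8. Place at column 8.
Row 5: attacked by (1,2)→{2,6}; (2,7)→{4,7}; (3,5)→{3,5,7}; (4,8)→{7,8}; (6,4)→{3,4,5}; (7,6)→{4,6,8}; (8,3)→{3,6}. Safe: 1. Place at column 1.
Columns [2, 7, 5, 8, 1, 4, 6, 3], r−c [-1, -5, -2, -4, 4, 2, 1, 5], r+c [3, 9, 8, 12, 6, 10, 13, 11] are all distinct, so no two queens attack.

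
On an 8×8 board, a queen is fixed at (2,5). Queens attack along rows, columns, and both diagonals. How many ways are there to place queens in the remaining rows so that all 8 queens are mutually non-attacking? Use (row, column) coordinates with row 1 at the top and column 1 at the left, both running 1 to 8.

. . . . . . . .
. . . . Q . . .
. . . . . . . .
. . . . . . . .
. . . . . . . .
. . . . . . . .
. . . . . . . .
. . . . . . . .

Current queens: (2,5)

Branch on row 1: col 1 → 1; col 2 → 2; col 3 → 4; col 7 → 1; col 8 → 0.
Sum: 1 + 2 + 4 + 1 + 0 = 8.

8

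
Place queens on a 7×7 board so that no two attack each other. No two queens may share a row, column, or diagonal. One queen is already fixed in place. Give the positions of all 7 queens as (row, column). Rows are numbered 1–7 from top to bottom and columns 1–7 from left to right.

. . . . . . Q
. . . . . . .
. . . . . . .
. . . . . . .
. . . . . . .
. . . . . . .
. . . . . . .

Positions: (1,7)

Row 2: attacked by (1,7)→{6,7}. Safe: 1, 2, 3, 4, 5. Place at column 5.
Row 3: attacked by (1,7)→{5,7}; (2,5)→{4,5,6}. Safe: 1, 2, 3. Place at column 3.
Row 4: attacked by (1,7)→{4,7}; (2,5)→{3,5,7}; (3,3)→{2,3,4}. Safe: 1, 6. Place at column 1.
Row 5: attacked by (1,7)→{3,7}; (2,5)→{2,5}; (3,3)→{1,3,5}; (4,1)→{1,2}. Safe: 4, 6. Place at column 6.
Row 6: attacked by (1,7)→{2,7}; (2,5)→{1,5}; (3,3)→{3,6}; (4,1)→{1,3}; (5,6)→{5,6,7}. Safe: 4. Place at column 4.
Row 7: attacked by (1,7)→{1,7}; (2,5)→{5}; (3,3)→{3,7}; (4,1)→{1,4}; (5,6)→{4,6}; (6,4)→{3,4,5}. Safe: 2. Place at column 2.
Columns [7, 5, 3, 1, 6, 4, 2], r−c [-6, -3, 0, 3, -1, 2, 5], r+c [8, 7, 6, 5, 11, 10, 9] are all distinct, so no two queens attack.

(1,7) (2,5) (3,3) (4,1) (5,6) (6,4) (7,2)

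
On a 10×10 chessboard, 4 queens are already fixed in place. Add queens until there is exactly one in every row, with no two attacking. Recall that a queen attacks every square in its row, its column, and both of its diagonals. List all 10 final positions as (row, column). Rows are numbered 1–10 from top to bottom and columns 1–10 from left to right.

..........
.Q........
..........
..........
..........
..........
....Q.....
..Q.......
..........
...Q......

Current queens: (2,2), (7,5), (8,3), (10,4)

Row 1: attacked by (2,2)→{1,2,3}; (7,5)→{5}; (8,3)→{3,10}; (10,4)→{4}. Safe: 6, 7, 8, 9. Place at column 9.
Row 3: attacked by (1,9)→{7,9}; (2,2)→{1,2,3}; (7,5)→{1,5,9}; (8,3)→{3,8}; (10,4)→{4}. Safe: 6, 10. Place at column 6.
Row 4: attacked by (1,9)→{6,9}; (2,2)→{2,4}; (3,6)→{5,6,7}; (7,5)→{2,5,8}; (8,3)→{3,7}; (10,4)→{4,10}. Safe: 1. Place at column 1.
Row 5: attacked by (1,9)→{5,9}; (2,2)→{2,5}; (3,6)→{4,6,8}; (4,1)→{1,2}; (7,5)→{3,5,7}; (8,3)→{3,6}; (10,4)→{4,9}. Safe: 10. Place at column 10.
Row 6: attacked by (1,9)→{4,9}; (2,2)→{2,6}; (3,6)→{3,6,9}; (4,1)→{1,3}; (5,10)→{9,10}; (7,5)→{4,5,6}; (8,3)→{1,3,5}; (10,4)→{4,8}. Safe: 7. Place at column 7.
Row 9: attacked by (1,9)→{1,9}; (2,2)→{2,9}; (3,6)→{6}; (4,1)→{1,6}; (5,10)→{6,10}; (6,7)→{4,7,10}; (7,5)→{3,5,7}; (8,3)→{2,3,4}; (10,4)→{3,4,5}. Safe: 8. Place at column 8.
Columns [9, 2, 6, 1, 10, 7, 5, 3, 8, 4], r−c [-8, 0, -3, 3, -5, -1, 2, 5, 1, 6], r+c [10, 4, 9, 5, 15, 13, 12, 11, 17, 14] are all distinct, so no two queens attack.

(1,9) (2,2) (3,6) (4,1) (5,10) (6,7) (7,5) (8,3) (9,8) (10,4)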